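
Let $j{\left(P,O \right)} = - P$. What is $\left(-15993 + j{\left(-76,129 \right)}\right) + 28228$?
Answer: $12311$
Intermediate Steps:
$\left(-15993 + j{\left(-76,129 \right)}\right) + 28228 = \left(-15993 - -76\right) + 28228 = \left(-15993 + 76\right) + 28228 = -15917 + 28228 = 12311$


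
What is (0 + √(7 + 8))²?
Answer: 15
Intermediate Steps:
(0 + √(7 + 8))² = (0 + √15)² = (√15)² = 15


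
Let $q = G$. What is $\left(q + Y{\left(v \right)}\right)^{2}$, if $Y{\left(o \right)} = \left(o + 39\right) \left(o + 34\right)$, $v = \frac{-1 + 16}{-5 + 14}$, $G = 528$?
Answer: $\frac{317053636}{81} \approx 3.9142 \cdot 10^{6}$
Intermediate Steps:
$v = \frac{5}{3}$ ($v = \frac{15}{9} = 15 \cdot \frac{1}{9} = \frac{5}{3} \approx 1.6667$)
$Y{\left(o \right)} = \left(34 + o\right) \left(39 + o\right)$ ($Y{\left(o \right)} = \left(39 + o\right) \left(34 + o\right) = \left(34 + o\right) \left(39 + o\right)$)
$q = 528$
$\left(q + Y{\left(v \right)}\right)^{2} = \left(528 + \left(1326 + \left(\frac{5}{3}\right)^{2} + 73 \cdot \frac{5}{3}\right)\right)^{2} = \left(528 + \left(1326 + \frac{25}{9} + \frac{365}{3}\right)\right)^{2} = \left(528 + \frac{13054}{9}\right)^{2} = \left(\frac{17806}{9}\right)^{2} = \frac{317053636}{81}$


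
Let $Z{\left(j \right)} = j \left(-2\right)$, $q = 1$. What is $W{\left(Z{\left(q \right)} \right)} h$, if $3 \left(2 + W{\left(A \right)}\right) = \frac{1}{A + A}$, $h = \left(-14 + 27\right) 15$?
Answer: $- \frac{1625}{4} \approx -406.25$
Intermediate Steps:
$h = 195$ ($h = 13 \cdot 15 = 195$)
$Z{\left(j \right)} = - 2 j$
$W{\left(A \right)} = -2 + \frac{1}{6 A}$ ($W{\left(A \right)} = -2 + \frac{1}{3 \left(A + A\right)} = -2 + \frac{1}{3 \cdot 2 A} = -2 + \frac{\frac{1}{2} \frac{1}{A}}{3} = -2 + \frac{1}{6 A}$)
$W{\left(Z{\left(q \right)} \right)} h = \left(-2 + \frac{1}{6 \left(\left(-2\right) 1\right)}\right) 195 = \left(-2 + \frac{1}{6 \left(-2\right)}\right) 195 = \left(-2 + \frac{1}{6} \left(- \frac{1}{2}\right)\right) 195 = \left(-2 - \frac{1}{12}\right) 195 = \left(- \frac{25}{12}\right) 195 = - \frac{1625}{4}$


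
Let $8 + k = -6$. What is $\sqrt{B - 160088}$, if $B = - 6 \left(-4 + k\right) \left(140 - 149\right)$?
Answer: $2 i \sqrt{40265} \approx 401.32 i$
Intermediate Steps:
$k = -14$ ($k = -8 - 6 = -14$)
$B = -972$ ($B = - 6 \left(-4 - 14\right) \left(140 - 149\right) = \left(-6\right) \left(-18\right) \left(-9\right) = 108 \left(-9\right) = -972$)
$\sqrt{B - 160088} = \sqrt{-972 - 160088} = \sqrt{-161060} = 2 i \sqrt{40265}$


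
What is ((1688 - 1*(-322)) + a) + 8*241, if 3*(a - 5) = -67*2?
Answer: 11695/3 ≈ 3898.3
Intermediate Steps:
a = -119/3 (a = 5 + (-67*2)/3 = 5 + (1/3)*(-134) = 5 - 134/3 = -119/3 ≈ -39.667)
((1688 - 1*(-322)) + a) + 8*241 = ((1688 - 1*(-322)) - 119/3) + 8*241 = ((1688 + 322) - 119/3) + 1928 = (2010 - 119/3) + 1928 = 5911/3 + 1928 = 11695/3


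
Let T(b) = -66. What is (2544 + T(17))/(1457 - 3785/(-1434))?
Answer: 3553452/2093123 ≈ 1.6977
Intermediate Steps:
(2544 + T(17))/(1457 - 3785/(-1434)) = (2544 - 66)/(1457 - 3785/(-1434)) = 2478/(1457 - 3785*(-1/1434)) = 2478/(1457 + 3785/1434) = 2478/(2093123/1434) = 2478*(1434/2093123) = 3553452/2093123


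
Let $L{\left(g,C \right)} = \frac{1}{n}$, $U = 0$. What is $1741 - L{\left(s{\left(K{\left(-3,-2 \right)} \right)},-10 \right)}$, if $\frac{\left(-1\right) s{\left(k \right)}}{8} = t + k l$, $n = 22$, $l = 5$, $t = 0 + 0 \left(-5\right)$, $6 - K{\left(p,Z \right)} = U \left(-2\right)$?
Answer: $\frac{38301}{22} \approx 1741.0$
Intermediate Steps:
$K{\left(p,Z \right)} = 6$ ($K{\left(p,Z \right)} = 6 - 0 \left(-2\right) = 6 - 0 = 6 + 0 = 6$)
$t = 0$ ($t = 0 + 0 = 0$)
$s{\left(k \right)} = - 40 k$ ($s{\left(k \right)} = - 8 \left(0 + k 5\right) = - 8 \left(0 + 5 k\right) = - 8 \cdot 5 k = - 40 k$)
$L{\left(g,C \right)} = \frac{1}{22}$
$1741 - L{\left(s{\left(K{\left(-3,-2 \right)} \right)},-10 \right)} = 1741 - \frac{1}{22} = \frac{38301}{22}$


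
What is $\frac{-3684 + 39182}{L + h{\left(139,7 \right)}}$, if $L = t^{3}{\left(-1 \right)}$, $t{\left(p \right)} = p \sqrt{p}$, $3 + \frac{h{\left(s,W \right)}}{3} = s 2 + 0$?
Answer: $\frac{14642925}{340313} - \frac{17749 i}{340313} \approx 43.028 - 0.052155 i$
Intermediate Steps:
$h{\left(s,W \right)} = -9 + 6 s$ ($h{\left(s,W \right)} = -9 + 3 \left(s 2 + 0\right) = -9 + 3 \left(2 s + 0\right) = -9 + 3 \cdot 2 s = -9 + 6 s$)
$t{\left(p \right)} = p^{\frac{3}{2}}$
$L = i$ ($L = \left(\left(-1\right)^{\frac{3}{2}}\right)^{3} = \left(- i\right)^{3} = i \approx 1.0 i$)
$\frac{-3684 + 39182}{L + h{\left(139,7 \right)}} = \frac{-3684 + 39182}{i + \left(-9 + 6 \cdot 139\right)} = \frac{35498}{i + \left(-9 + 834\right)} = \frac{35498}{i + 825} = \frac{35498}{825 + i} = 35498 \frac{825 - i}{680626} = \frac{17749 \left(825 - i\right)}{340313}$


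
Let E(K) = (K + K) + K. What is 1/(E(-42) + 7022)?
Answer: 1/6896 ≈ 0.00014501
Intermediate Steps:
E(K) = 3*K (E(K) = 2*K + K = 3*K)
1/(E(-42) + 7022) = 1/(3*(-42) + 7022) = 1/(-126 + 7022) = 1/6896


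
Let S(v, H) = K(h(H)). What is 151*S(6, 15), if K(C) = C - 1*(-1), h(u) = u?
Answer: 2416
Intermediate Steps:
K(C) = 1 + C (K(C) = C + 1 = 1 + C)
S(v, H) = 1 + H
151*S(6, 15) = 151*(1 + 15) = 151*16 = 2416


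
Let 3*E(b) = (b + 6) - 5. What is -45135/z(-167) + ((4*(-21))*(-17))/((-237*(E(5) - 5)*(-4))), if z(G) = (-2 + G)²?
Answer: -14095754/6768957 ≈ -2.0824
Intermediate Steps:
E(b) = ⅓ + b/3 (E(b) = ((b + 6) - 5)/3 = ((6 + b) - 5)/3 = (1 + b)/3 = ⅓ + b/3)
-45135/z(-167) + ((4*(-21))*(-17))/((-237*(E(5) - 5)*(-4))) = -45135/(-2 - 167)² + ((4*(-21))*(-17))/((-237*((⅓ + (⅓)*5) - 5)*(-4))) = -45135/((-169)²) + (-84*(-17))/((-237*((⅓ + 5/3) - 5)*(-4))) = -45135/28561 + 1428/((-237*(2 - 5)*(-4))) = -45135*1/28561 + 1428/((-(-711)*(-4))) = -45135/28561 + 1428/((-237*12)) = -45135/28561 + 1428/(-2844) = -45135/28561 + 1428*(-1/2844) = -45135/28561 - 119/237 = -14095754/6768957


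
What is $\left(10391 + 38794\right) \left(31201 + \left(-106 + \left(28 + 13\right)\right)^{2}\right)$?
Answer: $1742427810$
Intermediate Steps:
$\left(10391 + 38794\right) \left(31201 + \left(-106 + \left(28 + 13\right)\right)^{2}\right) = 49185 \left(31201 + \left(-106 + 41\right)^{2}\right) = 49185 \left(31201 + \left(-65\right)^{2}\right) = 49185 \left(31201 + 4225\right) = 49185 \cdot 35426 = 1742427810$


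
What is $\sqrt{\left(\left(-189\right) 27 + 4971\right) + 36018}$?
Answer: $\sqrt{35886} \approx 189.44$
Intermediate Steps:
$\sqrt{\left(\left(-189\right) 27 + 4971\right) + 36018} = \sqrt{\left(-5103 + 4971\right) + 36018} = \sqrt{-132 + 36018} = \sqrt{35886}$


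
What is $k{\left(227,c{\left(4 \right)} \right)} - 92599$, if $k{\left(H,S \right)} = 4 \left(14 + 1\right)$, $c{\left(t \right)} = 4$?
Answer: $-92539$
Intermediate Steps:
$k{\left(H,S \right)} = 60$ ($k{\left(H,S \right)} = 4 \cdot 15 = 60$)
$k{\left(227,c{\left(4 \right)} \right)} - 92599 = 60 - 92599 = -92539$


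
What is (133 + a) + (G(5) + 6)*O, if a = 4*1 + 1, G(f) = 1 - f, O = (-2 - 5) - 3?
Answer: 118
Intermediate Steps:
O = -10 (O = -7 - 3 = -10)
a = 5 (a = 4 + 1 = 5)
(133 + a) + (G(5) + 6)*O = (133 + 5) + ((1 - 1*5) + 6)*(-10) = 138 + ((1 - 5) + 6)*(-10) = 138 + (-4 + 6)*(-10) = 138 + 2*(-10) = 138 - 20 = 118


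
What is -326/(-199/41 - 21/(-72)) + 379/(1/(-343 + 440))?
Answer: 165349891/4489 ≈ 36834.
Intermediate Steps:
-326/(-199/41 - 21/(-72)) + 379/(1/(-343 + 440)) = -326/(-199*1/41 - 21*(-1/72)) + 379/(1/97) = -326/(-199/41 + 7/24) + 379/(1/97) = -326/(-4489/984) + 379*97 = -326*(-984/4489) + 36763 = 320784/4489 + 36763 = 165349891/4489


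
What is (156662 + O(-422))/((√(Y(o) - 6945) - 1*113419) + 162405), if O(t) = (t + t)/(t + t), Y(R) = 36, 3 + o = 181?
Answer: 1096327674/342805015 - 156663*I*√141/342805015 ≈ 3.1981 - 0.0054266*I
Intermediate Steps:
o = 178 (o = -3 + 181 = 178)
O(t) = 1 (O(t) = (2*t)/((2*t)) = (2*t)*(1/(2*t)) = 1)
(156662 + O(-422))/((√(Y(o) - 6945) - 1*113419) + 162405) = (156662 + 1)/((√(36 - 6945) - 1*113419) + 162405) = 156663/((√(-6909) - 113419) + 162405) = 156663/((7*I*√141 - 113419) + 162405) = 156663/((-113419 + 7*I*√141) + 162405) = 156663/(48986 + 7*I*√141)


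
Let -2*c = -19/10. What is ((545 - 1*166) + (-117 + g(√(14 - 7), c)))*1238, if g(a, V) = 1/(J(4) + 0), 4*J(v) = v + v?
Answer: 324975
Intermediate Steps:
J(v) = v/2 (J(v) = (v + v)/4 = (2*v)/4 = v/2)
c = 19/20 (c = -(-19)/(2*10) = -½*(-19/10) = 19/20 ≈ 0.95000)
g(a, V) = ½ (g(a, V) = 1/((½)*4 + 0) = 1/(2 + 0) = 1/2 = ½)
((545 - 1*166) + (-117 + g(√(14 - 7), c)))*1238 = ((545 - 1*166) + (-117 + ½))*1238 = ((545 - 166) - 233/2)*1238 = (379 - 233/2)*1238 = (525/2)*1238 = 324975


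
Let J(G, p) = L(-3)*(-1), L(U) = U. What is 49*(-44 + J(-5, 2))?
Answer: -2009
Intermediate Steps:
J(G, p) = 3 (J(G, p) = -3*(-1) = 3)
49*(-44 + J(-5, 2)) = 49*(-44 + 3) = 49*(-41) = -2009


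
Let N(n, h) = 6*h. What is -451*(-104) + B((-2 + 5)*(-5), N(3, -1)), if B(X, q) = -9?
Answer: 46895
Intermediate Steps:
-451*(-104) + B((-2 + 5)*(-5), N(3, -1)) = -451*(-104) - 9 = 46904 - 9 = 46895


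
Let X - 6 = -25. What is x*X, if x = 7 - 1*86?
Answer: 1501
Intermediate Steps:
X = -19 (X = 6 - 25 = -19)
x = -79 (x = 7 - 86 = -79)
x*X = -79*(-19) = 1501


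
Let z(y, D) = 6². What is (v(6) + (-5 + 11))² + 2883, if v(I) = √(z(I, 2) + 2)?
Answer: 2957 + 12*√38 ≈ 3031.0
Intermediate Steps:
z(y, D) = 36
v(I) = √38 (v(I) = √(36 + 2) = √38)
(v(6) + (-5 + 11))² + 2883 = (√38 + (-5 + 11))² + 2883 = (√38 + 6)² + 2883 = (6 + √38)² + 2883 = 2883 + (6 + √38)²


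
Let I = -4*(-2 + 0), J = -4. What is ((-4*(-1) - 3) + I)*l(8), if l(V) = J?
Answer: -36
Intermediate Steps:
l(V) = -4
I = 8 (I = -4*(-2) = 8)
((-4*(-1) - 3) + I)*l(8) = ((-4*(-1) - 3) + 8)*(-4) = ((4 - 3) + 8)*(-4) = (1 + 8)*(-4) = 9*(-4) = -36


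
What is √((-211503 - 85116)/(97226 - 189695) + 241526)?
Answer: √229466594006533/30823 ≈ 491.46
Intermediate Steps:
√((-211503 - 85116)/(97226 - 189695) + 241526) = √(-296619/(-92469) + 241526) = √(-296619*(-1/92469) + 241526) = √(98873/30823 + 241526) = √(7444654771/30823) = √229466594006533/30823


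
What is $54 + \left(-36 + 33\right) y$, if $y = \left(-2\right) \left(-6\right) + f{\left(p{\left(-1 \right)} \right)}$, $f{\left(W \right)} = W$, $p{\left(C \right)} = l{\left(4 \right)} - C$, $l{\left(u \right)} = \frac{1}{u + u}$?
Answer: $\frac{117}{8} \approx 14.625$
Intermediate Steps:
$l{\left(u \right)} = \frac{1}{2 u}$
$p{\left(C \right)} = \frac{1}{8} - C$ ($p{\left(C \right)} = \frac{1}{2 \cdot 4} - C = \frac{1}{2} \cdot \frac{1}{4} - C = \frac{1}{8} - C$)
$y = \frac{105}{8}$ ($y = \left(-2\right) \left(-6\right) + \left(\frac{1}{8} - -1\right) = 12 + \left(\frac{1}{8} + 1\right) = 12 + \frac{9}{8} = \frac{105}{8} \approx 13.125$)
$54 + \left(-36 + 33\right) y = 54 + \left(-36 + 33\right) \frac{105}{8} = 54 - \frac{315}{8} = \frac{117}{8}$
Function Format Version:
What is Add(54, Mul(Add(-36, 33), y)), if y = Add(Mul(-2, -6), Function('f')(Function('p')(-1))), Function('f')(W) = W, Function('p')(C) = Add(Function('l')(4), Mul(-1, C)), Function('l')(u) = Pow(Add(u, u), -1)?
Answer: Rational(117, 8) ≈ 14.625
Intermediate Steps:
Function('l')(u) = Mul(Rational(1, 2), Pow(u, -1)) (Function('l')(u) = Pow(Mul(2, u), -1) = Mul(Rational(1, 2), Pow(u, -1)))
Function('p')(C) = Add(Rational(1, 8), Mul(-1, C)) (Function('p')(C) = Add(Mul(Rational(1, 2), Pow(4, -1)), Mul(-1, C)) = Add(Mul(Rational(1, 2), Rational(1, 4)), Mul(-1, C)) = Add(Rational(1, 8), Mul(-1, C)))
y = Rational(105, 8) (y = Add(Mul(-2, -6), Add(Rational(1, 8), Mul(-1, -1))) = Add(12, Add(Rational(1, 8), 1)) = Add(12, Rational(9, 8)) = Rational(105, 8) ≈ 13.125)
Add(54, Mul(Add(-36, 33), y)) = Add(54, Mul(Add(-36, 33), Rational(105, 8))) = Add(54, Mul(-3, Rational(105, 8))) = Add(54, Rational(-315, 8)) = Rational(117, 8)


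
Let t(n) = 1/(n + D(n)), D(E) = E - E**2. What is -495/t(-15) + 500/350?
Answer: 883585/7 ≈ 1.2623e+5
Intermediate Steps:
t(n) = 1/(n + n*(1 - n))
-495/t(-15) + 500/350 = -495/((-1/(-15*(-2 - 15)))) + 500/350 = -495/((-1*(-1/15)/(-17))) + 500*(1/350) = -495/((-1*(-1/15)*(-1/17))) + 10/7 = -495/(-1/255) + 10/7 = -495*(-255) + 10/7 = 126225 + 10/7 = 883585/7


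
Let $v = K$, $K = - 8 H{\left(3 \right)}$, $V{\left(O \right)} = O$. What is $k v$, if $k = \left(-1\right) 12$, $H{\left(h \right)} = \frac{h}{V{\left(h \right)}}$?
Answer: $96$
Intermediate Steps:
$H{\left(h \right)} = 1$ ($H{\left(h \right)} = \frac{h}{h} = 1$)
$k = -12$
$K = -8$ ($K = \left(-8\right) 1 = -8$)
$v = -8$
$k v = \left(-12\right) \left(-8\right) = 96$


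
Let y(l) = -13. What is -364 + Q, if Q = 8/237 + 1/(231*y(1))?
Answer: -28782113/79079 ≈ -363.97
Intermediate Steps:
Q = 2643/79079 (Q = 8/237 + 1/(231*(-13)) = 8*(1/237) + (1/231)*(-1/13) = 8/237 - 1/3003 = 2643/79079 ≈ 0.033422)
-364 + Q = -364 + 2643/79079 = -28782113/79079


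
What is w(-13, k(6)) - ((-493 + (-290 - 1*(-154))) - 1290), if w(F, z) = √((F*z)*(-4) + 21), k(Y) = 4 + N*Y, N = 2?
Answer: 1919 + √853 ≈ 1948.2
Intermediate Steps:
k(Y) = 4 + 2*Y
w(F, z) = √(21 - 4*F*z) (w(F, z) = √(-4*F*z + 21) = √(21 - 4*F*z))
w(-13, k(6)) - ((-493 + (-290 - 1*(-154))) - 1290) = √(21 - 4*(-13)*(4 + 2*6)) - ((-493 + (-290 - 1*(-154))) - 1290) = √(21 - 4*(-13)*(4 + 12)) - ((-493 + (-290 + 154)) - 1290) = √(21 - 4*(-13)*16) - ((-493 - 136) - 1290) = √(21 + 832) - (-629 - 1290) = √853 - 1*(-1919) = √853 + 1919 = 1919 + √853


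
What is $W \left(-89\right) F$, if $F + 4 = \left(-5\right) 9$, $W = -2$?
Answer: $-8722$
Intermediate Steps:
$F = -49$ ($F = -4 - 45 = -49$)
$W \left(-89\right) F = \left(-2\right) \left(-89\right) \left(-49\right) = 178 \left(-49\right) = -8722$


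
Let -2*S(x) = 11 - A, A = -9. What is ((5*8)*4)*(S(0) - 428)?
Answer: -70080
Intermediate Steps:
S(x) = -10 (S(x) = -(11 - 1*(-9))/2 = -(11 + 9)/2 = -½*20 = -10)
((5*8)*4)*(S(0) - 428) = ((5*8)*4)*(-10 - 428) = (40*4)*(-438) = 160*(-438) = -70080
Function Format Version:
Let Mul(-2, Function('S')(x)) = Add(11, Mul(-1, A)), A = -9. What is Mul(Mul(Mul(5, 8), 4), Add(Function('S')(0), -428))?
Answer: -70080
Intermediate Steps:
Function('S')(x) = -10 (Function('S')(x) = Mul(Rational(-1, 2), Add(11, Mul(-1, -9))) = Mul(Rational(-1, 2), Add(11, 9)) = Mul(Rational(-1, 2), 20) = -10)
Mul(Mul(Mul(5, 8), 4), Add(Function('S')(0), -428)) = Mul(Mul(Mul(5, 8), 4), Add(-10, -428)) = Mul(Mul(40, 4), -438) = Mul(160, -438) = -70080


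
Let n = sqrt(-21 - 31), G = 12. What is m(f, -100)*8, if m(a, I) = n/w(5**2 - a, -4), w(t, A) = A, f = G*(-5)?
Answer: -4*I*sqrt(13) ≈ -14.422*I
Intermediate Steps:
f = -60 (f = 12*(-5) = -60)
n = 2*I*sqrt(13) (n = sqrt(-52) = 2*I*sqrt(13) ≈ 7.2111*I)
m(a, I) = -I*sqrt(13)/2 (m(a, I) = (2*I*sqrt(13))/(-4) = (2*I*sqrt(13))*(-1/4) = -I*sqrt(13)/2)
m(f, -100)*8 = -I*sqrt(13)/2*8 = -4*I*sqrt(13)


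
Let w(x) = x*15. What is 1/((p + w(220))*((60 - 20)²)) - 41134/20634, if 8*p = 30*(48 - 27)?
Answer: -12353910187/6197078000 ≈ -1.9935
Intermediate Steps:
w(x) = 15*x
p = 315/4 (p = (30*(48 - 27))/8 = (30*21)/8 = (⅛)*630 = 315/4 ≈ 78.750)
1/((p + w(220))*((60 - 20)²)) - 41134/20634 = 1/((315/4 + 15*220)*((60 - 20)²)) - 41134/20634 = 1/((315/4 + 3300)*(40²)) - 41134*1/20634 = 1/((13515/4)*1600) - 20567/10317 = (4/13515)*(1/1600) - 20567/10317 = 1/5406000 - 20567/10317 = -12353910187/6197078000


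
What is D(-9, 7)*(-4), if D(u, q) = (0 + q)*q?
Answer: -196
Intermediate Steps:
D(u, q) = q**2 (D(u, q) = q*q = q**2)
D(-9, 7)*(-4) = 7**2*(-4) = 49*(-4) = -196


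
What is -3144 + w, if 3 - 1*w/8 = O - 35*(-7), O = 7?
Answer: -5136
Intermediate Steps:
w = -1992 (w = 24 - 8*(7 - 35*(-7)) = 24 - 8*(7 + 245) = 24 - 8*252 = 24 - 2016 = -1992)
-3144 + w = -3144 - 1992 = -5136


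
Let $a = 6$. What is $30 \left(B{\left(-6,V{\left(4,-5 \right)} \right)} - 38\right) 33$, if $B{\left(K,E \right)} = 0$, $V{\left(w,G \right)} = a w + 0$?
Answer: $-37620$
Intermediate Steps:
$V{\left(w,G \right)} = 6 w$ ($V{\left(w,G \right)} = 6 w + 0 = 6 w$)
$30 \left(B{\left(-6,V{\left(4,-5 \right)} \right)} - 38\right) 33 = 30 \left(0 - 38\right) 33 = 30 \left(-38\right) 33 = \left(-1140\right) 33 = -37620$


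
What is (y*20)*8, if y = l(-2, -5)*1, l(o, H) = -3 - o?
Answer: -160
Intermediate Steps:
y = -1 (y = (-3 - 1*(-2))*1 = (-3 + 2)*1 = -1*1 = -1)
(y*20)*8 = -1*20*8 = -20*8 = -160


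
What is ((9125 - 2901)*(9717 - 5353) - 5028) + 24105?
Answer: 27180613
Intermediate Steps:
((9125 - 2901)*(9717 - 5353) - 5028) + 24105 = (6224*4364 - 5028) + 24105 = (27161536 - 5028) + 24105 = 27156508 + 24105 = 27180613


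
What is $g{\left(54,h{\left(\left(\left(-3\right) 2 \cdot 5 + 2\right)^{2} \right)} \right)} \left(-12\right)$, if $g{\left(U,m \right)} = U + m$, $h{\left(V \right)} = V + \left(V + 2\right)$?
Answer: $-19488$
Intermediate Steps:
$h{\left(V \right)} = 2 + 2 V$ ($h{\left(V \right)} = V + \left(2 + V\right) = 2 + 2 V$)
$g{\left(54,h{\left(\left(\left(-3\right) 2 \cdot 5 + 2\right)^{2} \right)} \right)} \left(-12\right) = \left(54 + \left(2 + 2 \left(\left(-3\right) 2 \cdot 5 + 2\right)^{2}\right)\right) \left(-12\right) = \left(54 + \left(2 + 2 \left(\left(-6\right) 5 + 2\right)^{2}\right)\right) \left(-12\right) = \left(54 + \left(2 + 2 \left(-30 + 2\right)^{2}\right)\right) \left(-12\right) = \left(54 + \left(2 + 2 \left(-28\right)^{2}\right)\right) \left(-12\right) = \left(54 + \left(2 + 2 \cdot 784\right)\right) \left(-12\right) = \left(54 + \left(2 + 1568\right)\right) \left(-12\right) = \left(54 + 1570\right) \left(-12\right) = 1624 \left(-12\right) = -19488$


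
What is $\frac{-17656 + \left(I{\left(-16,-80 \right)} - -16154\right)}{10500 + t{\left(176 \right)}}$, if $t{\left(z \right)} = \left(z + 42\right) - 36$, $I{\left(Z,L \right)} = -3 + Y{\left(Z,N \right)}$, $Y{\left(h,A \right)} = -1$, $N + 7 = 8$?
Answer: $- \frac{753}{5341} \approx -0.14098$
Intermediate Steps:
$N = 1$ ($N = -7 + 8 = 1$)
$I{\left(Z,L \right)} = -4$ ($I{\left(Z,L \right)} = -3 - 1 = -4$)
$t{\left(z \right)} = 6 + z$ ($t{\left(z \right)} = \left(42 + z\right) - 36 = 6 + z$)
$\frac{-17656 + \left(I{\left(-16,-80 \right)} - -16154\right)}{10500 + t{\left(176 \right)}} = \frac{-17656 - -16150}{10500 + \left(6 + 176\right)} = \frac{-17656 + \left(-4 + 16154\right)}{10500 + 182} = \frac{-17656 + 16150}{10682} = \left(-1506\right) \frac{1}{10682} = - \frac{753}{5341}$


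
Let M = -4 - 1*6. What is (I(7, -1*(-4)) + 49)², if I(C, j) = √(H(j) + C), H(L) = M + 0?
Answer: (49 + I*√3)² ≈ 2398.0 + 169.74*I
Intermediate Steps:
M = -10 (M = -4 - 6 = -10)
H(L) = -10 (H(L) = -10 + 0 = -10)
I(C, j) = √(-10 + C)
(I(7, -1*(-4)) + 49)² = (√(-10 + 7) + 49)² = (√(-3) + 49)² = (I*√3 + 49)² = (49 + I*√3)²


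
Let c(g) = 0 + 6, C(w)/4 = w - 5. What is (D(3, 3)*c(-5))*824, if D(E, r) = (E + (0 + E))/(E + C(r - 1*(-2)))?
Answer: 9888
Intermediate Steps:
C(w) = -20 + 4*w (C(w) = 4*(w - 5) = 4*(-5 + w) = -20 + 4*w)
c(g) = 6
D(E, r) = 2*E/(-12 + E + 4*r) (D(E, r) = (E + (0 + E))/(E + (-20 + 4*(r - 1*(-2)))) = (E + E)/(E + (-20 + 4*(r + 2))) = (2*E)/(E + (-20 + 4*(2 + r))) = (2*E)/(E + (-20 + (8 + 4*r))) = (2*E)/(E + (-12 + 4*r)) = (2*E)/(-12 + E + 4*r) = 2*E/(-12 + E + 4*r))
(D(3, 3)*c(-5))*824 = ((2*3/(-12 + 3 + 4*3))*6)*824 = ((2*3/(-12 + 3 + 12))*6)*824 = ((2*3/3)*6)*824 = ((2*3*(⅓))*6)*824 = (2*6)*824 = 12*824 = 9888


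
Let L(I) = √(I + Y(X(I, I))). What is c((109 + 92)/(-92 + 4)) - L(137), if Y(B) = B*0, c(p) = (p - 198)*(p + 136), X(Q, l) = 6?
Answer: -207393375/7744 - √137 ≈ -26793.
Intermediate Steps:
c(p) = (-198 + p)*(136 + p)
Y(B) = 0
L(I) = √I (L(I) = √(I + 0) = √I)
c((109 + 92)/(-92 + 4)) - L(137) = (-26928 + ((109 + 92)/(-92 + 4))² - 62*(109 + 92)/(-92 + 4)) - √137 = (-26928 + (201/(-88))² - 12462/(-88)) - √137 = (-26928 + (201*(-1/88))² - 12462*(-1)/88) - √137 = (-26928 + (-201/88)² - 62*(-201/88)) - √137 = (-26928 + 40401/7744 + 6231/44) - √137 = -207393375/7744 - √137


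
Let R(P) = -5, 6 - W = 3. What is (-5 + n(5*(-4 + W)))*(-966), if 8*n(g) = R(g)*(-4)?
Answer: 2415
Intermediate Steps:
W = 3 (W = 6 - 1*3 = 6 - 3 = 3)
n(g) = 5/2 (n(g) = (-5*(-4))/8 = (⅛)*20 = 5/2)
(-5 + n(5*(-4 + W)))*(-966) = (-5 + 5/2)*(-966) = -5/2*(-966) = 2415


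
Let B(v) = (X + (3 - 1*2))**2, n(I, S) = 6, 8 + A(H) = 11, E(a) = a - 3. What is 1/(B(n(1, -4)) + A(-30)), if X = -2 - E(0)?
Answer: 1/7 ≈ 0.14286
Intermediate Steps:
E(a) = -3 + a
X = 1 (X = -2 - (-3 + 0) = -2 - 1*(-3) = -2 + 3 = 1)
A(H) = 3 (A(H) = -8 + 11 = 3)
B(v) = 4 (B(v) = (1 + (3 - 1*2))**2 = (1 + (3 - 2))**2 = (1 + 1)**2 = 2**2 = 4)
1/(B(n(1, -4)) + A(-30)) = 1/(4 + 3) = 1/7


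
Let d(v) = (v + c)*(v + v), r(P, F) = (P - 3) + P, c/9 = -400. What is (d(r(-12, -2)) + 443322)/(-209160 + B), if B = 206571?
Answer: -213060/863 ≈ -246.88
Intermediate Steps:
c = -3600 (c = 9*(-400) = -3600)
r(P, F) = -3 + 2*P (r(P, F) = (-3 + P) + P = -3 + 2*P)
d(v) = 2*v*(-3600 + v) (d(v) = (v - 3600)*(v + v) = (-3600 + v)*(2*v) = 2*v*(-3600 + v))
(d(r(-12, -2)) + 443322)/(-209160 + B) = (2*(-3 + 2*(-12))*(-3600 + (-3 + 2*(-12))) + 443322)/(-209160 + 206571) = (2*(-3 - 24)*(-3600 + (-3 - 24)) + 443322)/(-2589) = (2*(-27)*(-3600 - 27) + 443322)*(-1/2589) = (2*(-27)*(-3627) + 443322)*(-1/2589) = (195858 + 443322)*(-1/2589) = 639180*(-1/2589) = -213060/863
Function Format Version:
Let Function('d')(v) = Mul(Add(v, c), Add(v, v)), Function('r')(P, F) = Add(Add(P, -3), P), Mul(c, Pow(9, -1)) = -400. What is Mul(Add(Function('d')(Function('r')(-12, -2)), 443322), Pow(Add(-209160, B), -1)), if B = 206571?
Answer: Rational(-213060, 863) ≈ -246.88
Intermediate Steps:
c = -3600 (c = Mul(9, -400) = -3600)
Function('r')(P, F) = Add(-3, Mul(2, P)) (Function('r')(P, F) = Add(Add(-3, P), P) = Add(-3, Mul(2, P)))
Function('d')(v) = Mul(2, v, Add(-3600, v)) (Function('d')(v) = Mul(Add(v, -3600), Add(v, v)) = Mul(Add(-3600, v), Mul(2, v)) = Mul(2, v, Add(-3600, v)))
Mul(Add(Function('d')(Function('r')(-12, -2)), 443322), Pow(Add(-209160, B), -1)) = Mul(Add(Mul(2, Add(-3, Mul(2, -12)), Add(-3600, Add(-3, Mul(2, -12)))), 443322), Pow(Add(-209160, 206571), -1)) = Mul(Add(Mul(2, Add(-3, -24), Add(-3600, Add(-3, -24))), 443322), Pow(-2589, -1)) = Mul(Add(Mul(2, -27, Add(-3600, -27)), 443322), Rational(-1, 2589)) = Mul(Add(Mul(2, -27, -3627), 443322), Rational(-1, 2589)) = Mul(Add(195858, 443322), Rational(-1, 2589)) = Mul(639180, Rational(-1, 2589)) = Rational(-213060, 863)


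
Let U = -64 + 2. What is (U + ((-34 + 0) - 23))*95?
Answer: -11305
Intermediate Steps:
U = -62
(U + ((-34 + 0) - 23))*95 = (-62 + ((-34 + 0) - 23))*95 = (-62 + (-34 - 23))*95 = (-62 - 57)*95 = -119*95 = -11305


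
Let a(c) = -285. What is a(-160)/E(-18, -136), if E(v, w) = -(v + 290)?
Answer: 285/272 ≈ 1.0478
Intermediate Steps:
E(v, w) = -290 - v (E(v, w) = -(290 + v) = -290 - v)
a(-160)/E(-18, -136) = -285/(-290 - 1*(-18)) = -285/(-290 + 18) = -285/(-272) = -285*(-1/272) = 285/272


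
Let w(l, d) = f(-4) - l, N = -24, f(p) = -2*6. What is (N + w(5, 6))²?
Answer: 1681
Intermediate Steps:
f(p) = -12
w(l, d) = -12 - l
(N + w(5, 6))² = (-24 + (-12 - 1*5))² = (-24 + (-12 - 5))² = (-24 - 17)² = (-41)² = 1681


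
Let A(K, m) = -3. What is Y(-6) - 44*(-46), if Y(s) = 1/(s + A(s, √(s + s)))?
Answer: 18215/9 ≈ 2023.9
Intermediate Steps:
Y(s) = 1/(-3 + s) (Y(s) = 1/(s - 3) = 1/(-3 + s))
Y(-6) - 44*(-46) = 1/(-3 - 6) - 44*(-46) = 1/(-9) + 2024 = -⅑ + 2024 = 18215/9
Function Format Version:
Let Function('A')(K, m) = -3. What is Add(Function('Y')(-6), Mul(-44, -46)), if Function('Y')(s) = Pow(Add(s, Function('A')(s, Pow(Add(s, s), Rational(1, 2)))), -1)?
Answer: Rational(18215, 9) ≈ 2023.9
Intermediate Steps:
Function('Y')(s) = Pow(Add(-3, s), -1) (Function('Y')(s) = Pow(Add(s, -3), -1) = Pow(Add(-3, s), -1))
Add(Function('Y')(-6), Mul(-44, -46)) = Add(Pow(Add(-3, -6), -1), Mul(-44, -46)) = Add(Pow(-9, -1), 2024) = Add(Rational(-1, 9), 2024) = Rational(18215, 9)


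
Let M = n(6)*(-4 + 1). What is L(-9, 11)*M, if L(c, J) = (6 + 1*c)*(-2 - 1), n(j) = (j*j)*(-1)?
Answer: 972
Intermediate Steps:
n(j) = -j² (n(j) = j²*(-1) = -j²)
M = 108 (M = (-1*6²)*(-4 + 1) = -1*36*(-3) = -36*(-3) = 108)
L(c, J) = -18 - 3*c (L(c, J) = (6 + c)*(-3) = -18 - 3*c)
L(-9, 11)*M = (-18 - 3*(-9))*108 = (-18 + 27)*108 = 9*108 = 972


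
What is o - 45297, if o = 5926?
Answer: -39371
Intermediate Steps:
o - 45297 = 5926 - 45297 = -39371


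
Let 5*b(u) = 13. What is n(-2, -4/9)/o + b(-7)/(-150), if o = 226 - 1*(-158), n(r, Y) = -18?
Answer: -1541/24000 ≈ -0.064208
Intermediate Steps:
b(u) = 13/5 (b(u) = (⅕)*13 = 13/5)
o = 384 (o = 226 + 158 = 384)
n(-2, -4/9)/o + b(-7)/(-150) = -18/384 + (13/5)/(-150) = -18*1/384 + (13/5)*(-1/150) = -3/64 - 13/750 = -1541/24000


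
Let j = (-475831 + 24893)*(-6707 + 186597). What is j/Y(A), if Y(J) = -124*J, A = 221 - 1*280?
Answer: -20279809205/1829 ≈ -1.1088e+7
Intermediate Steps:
A = -59 (A = 221 - 280 = -59)
j = -81119236820 (j = -450938*179890 = -81119236820)
j/Y(A) = -81119236820/((-124*(-59))) = -81119236820/7316 = -81119236820*1/7316 = -20279809205/1829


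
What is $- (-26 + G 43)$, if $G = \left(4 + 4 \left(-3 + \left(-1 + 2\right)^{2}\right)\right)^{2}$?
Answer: $-662$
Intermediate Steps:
$G = 16$ ($G = \left(4 + 4 \left(-3 + 1^{2}\right)\right)^{2} = \left(4 + 4 \left(-3 + 1\right)\right)^{2} = \left(4 + 4 \left(-2\right)\right)^{2} = \left(4 - 8\right)^{2} = \left(-4\right)^{2} = 16$)
$- (-26 + G 43) = - (-26 + 16 \cdot 43) = - (-26 + 688) = \left(-1\right) 662 = -662$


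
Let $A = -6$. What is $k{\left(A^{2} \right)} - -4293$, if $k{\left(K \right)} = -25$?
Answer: $4268$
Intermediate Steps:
$k{\left(A^{2} \right)} - -4293 = -25 - -4293 = -25 + 4293 = 4268$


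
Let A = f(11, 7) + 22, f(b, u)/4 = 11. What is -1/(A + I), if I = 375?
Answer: -1/441 ≈ -0.0022676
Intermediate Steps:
f(b, u) = 44 (f(b, u) = 4*11 = 44)
A = 66 (A = 44 + 22 = 66)
-1/(A + I) = -1/(66 + 375) = -1/441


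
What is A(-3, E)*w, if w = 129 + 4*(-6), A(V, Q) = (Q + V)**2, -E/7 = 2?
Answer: 30345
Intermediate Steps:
E = -14 (E = -7*2 = -14)
w = 105 (w = 129 - 24 = 105)
A(-3, E)*w = (-14 - 3)**2*105 = (-17)**2*105 = 289*105 = 30345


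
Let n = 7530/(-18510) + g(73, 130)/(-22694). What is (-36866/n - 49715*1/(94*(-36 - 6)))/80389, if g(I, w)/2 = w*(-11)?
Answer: 1019086461218537/623893166712564 ≈ 1.6334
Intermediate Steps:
g(I, w) = -22*w (g(I, w) = 2*(w*(-11)) = 2*(-11*w) = -22*w)
n = -1965787/7001099 (n = 7530/(-18510) - 22*130/(-22694) = 7530*(-1/18510) - 2860*(-1/22694) = -251/617 + 1430/11347 = -1965787/7001099 ≈ -0.28078)
(-36866/n - 49715*1/(94*(-36 - 6)))/80389 = (-36866/(-1965787/7001099) - 49715*1/(94*(-36 - 6)))/80389 = (-36866*(-7001099/1965787) - 49715/(94*(-42)))*(1/80389) = (258102515734/1965787 - 49715/(-3948))*(1/80389) = (258102515734/1965787 - 49715*(-1/3948))*(1/80389) = (258102515734/1965787 + 49715/3948)*(1/80389) = (1019086461218537/7760927076)*(1/80389) = 1019086461218537/623893166712564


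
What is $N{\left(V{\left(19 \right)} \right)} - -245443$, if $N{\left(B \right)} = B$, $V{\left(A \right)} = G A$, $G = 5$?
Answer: $245538$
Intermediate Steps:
$V{\left(A \right)} = 5 A$
$N{\left(V{\left(19 \right)} \right)} - -245443 = 5 \cdot 19 - -245443 = 95 + 245443 = 245538$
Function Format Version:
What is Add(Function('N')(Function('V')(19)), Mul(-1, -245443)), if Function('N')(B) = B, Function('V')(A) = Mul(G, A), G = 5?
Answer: 245538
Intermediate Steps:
Function('V')(A) = Mul(5, A)
Add(Function('N')(Function('V')(19)), Mul(-1, -245443)) = Add(Mul(5, 19), Mul(-1, -245443)) = Add(95, 245443) = 245538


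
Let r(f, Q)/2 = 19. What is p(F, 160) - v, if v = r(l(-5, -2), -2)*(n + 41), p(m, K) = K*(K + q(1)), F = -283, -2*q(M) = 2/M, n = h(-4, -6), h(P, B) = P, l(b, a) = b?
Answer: 24034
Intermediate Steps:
n = -4
q(M) = -1/M
p(m, K) = K*(-1 + K) (p(m, K) = K*(K - 1/1) = K*(K - 1*1) = K*(K - 1) = K*(-1 + K))
r(f, Q) = 38 (r(f, Q) = 2*19 = 38)
v = 1406 (v = 38*(-4 + 41) = 38*37 = 1406)
p(F, 160) - v = 160*(-1 + 160) - 1*1406 = 160*159 - 1406 = 25440 - 1406 = 24034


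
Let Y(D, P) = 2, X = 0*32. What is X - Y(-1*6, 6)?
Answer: -2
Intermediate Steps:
X = 0
X - Y(-1*6, 6) = 0 - 1*2 = 0 - 2 = -2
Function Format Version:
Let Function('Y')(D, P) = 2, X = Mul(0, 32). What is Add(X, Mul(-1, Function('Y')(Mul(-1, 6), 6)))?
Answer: -2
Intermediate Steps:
X = 0
Add(X, Mul(-1, Function('Y')(Mul(-1, 6), 6))) = Add(0, Mul(-1, 2)) = Add(0, -2) = -2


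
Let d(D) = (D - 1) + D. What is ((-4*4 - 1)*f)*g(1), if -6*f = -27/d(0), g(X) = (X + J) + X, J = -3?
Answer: -153/2 ≈ -76.500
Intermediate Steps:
g(X) = -3 + 2*X (g(X) = (X - 3) + X = (-3 + X) + X = -3 + 2*X)
d(D) = -1 + 2*D (d(D) = (-1 + D) + D = -1 + 2*D)
f = -9/2 (f = -(-9)/(2*(-1 + 2*0)) = -(-9)/(2*(-1 + 0)) = -(-9)/(2*(-1)) = -(-9)*(-1)/2 = -⅙*27 = -9/2 ≈ -4.5000)
((-4*4 - 1)*f)*g(1) = ((-4*4 - 1)*(-9/2))*(-3 + 2*1) = ((-16 - 1)*(-9/2))*(-3 + 2) = -17*(-9/2)*(-1) = (153/2)*(-1) = -153/2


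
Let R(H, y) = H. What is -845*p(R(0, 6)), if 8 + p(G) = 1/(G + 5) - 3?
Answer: 9126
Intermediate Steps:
p(G) = -11 + 1/(5 + G) (p(G) = -8 + (1/(G + 5) - 3) = -8 + (1/(5 + G) - 3) = -8 + (-3 + 1/(5 + G)) = -11 + 1/(5 + G))
-845*p(R(0, 6)) = -845*(-54 - 11*0)/(5 + 0) = -845*(-54 + 0)/5 = -169*(-54) = -845*(-54/5) = 9126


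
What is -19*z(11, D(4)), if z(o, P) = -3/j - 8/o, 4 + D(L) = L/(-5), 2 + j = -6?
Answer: 589/88 ≈ 6.6932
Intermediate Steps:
j = -8 (j = -2 - 6 = -8)
D(L) = -4 - L/5 (D(L) = -4 + L/(-5) = -4 + L*(-⅕) = -4 - L/5)
z(o, P) = 3/8 - 8/o (z(o, P) = -3/(-8) - 8/o = -3*(-⅛) - 8/o = 3/8 - 8/o)
-19*z(11, D(4)) = -19*(3/8 - 8/11) = -19*(-31/88) = 589/88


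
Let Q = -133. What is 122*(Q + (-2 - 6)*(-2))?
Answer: -14274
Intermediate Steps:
122*(Q + (-2 - 6)*(-2)) = 122*(-133 + (-2 - 6)*(-2)) = 122*(-133 - 8*(-2)) = 122*(-133 + 16) = 122*(-117) = -14274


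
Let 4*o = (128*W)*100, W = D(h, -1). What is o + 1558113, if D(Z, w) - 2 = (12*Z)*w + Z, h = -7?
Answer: 1810913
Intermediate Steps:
D(Z, w) = 2 + Z + 12*Z*w (D(Z, w) = 2 + ((12*Z)*w + Z) = 2 + (12*Z*w + Z) = 2 + (Z + 12*Z*w) = 2 + Z + 12*Z*w)
W = 79 (W = 2 - 7 + 12*(-7)*(-1) = 2 - 7 + 84 = 79)
o = 252800 (o = ((128*79)*100)/4 = (10112*100)/4 = (¼)*1011200 = 252800)
o + 1558113 = 252800 + 1558113 = 1810913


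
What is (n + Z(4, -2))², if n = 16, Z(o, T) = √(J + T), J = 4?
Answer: (16 + √2)² ≈ 303.25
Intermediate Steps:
Z(o, T) = √(4 + T)
(n + Z(4, -2))² = (16 + √(4 - 2))² = (16 + √2)²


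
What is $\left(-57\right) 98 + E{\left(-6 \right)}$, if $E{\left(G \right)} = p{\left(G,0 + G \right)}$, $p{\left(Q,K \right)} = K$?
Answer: $-5592$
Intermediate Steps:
$E{\left(G \right)} = G$ ($E{\left(G \right)} = 0 + G = G$)
$\left(-57\right) 98 + E{\left(-6 \right)} = \left(-57\right) 98 - 6 = -5586 - 6 = -5592$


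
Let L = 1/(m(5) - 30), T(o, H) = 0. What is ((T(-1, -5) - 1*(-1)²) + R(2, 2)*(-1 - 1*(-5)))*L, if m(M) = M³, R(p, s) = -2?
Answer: -9/95 ≈ -0.094737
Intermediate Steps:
L = 1/95 (L = 1/(5³ - 30) = 1/(125 - 30) = 1/95 ≈ 0.010526)
((T(-1, -5) - 1*(-1)²) + R(2, 2)*(-1 - 1*(-5)))*L = ((0 - 1*(-1)²) - 2*(-1 - 1*(-5)))*(1/95) = ((0 - 1*1) - 2*(-1 + 5))*(1/95) = ((0 - 1) - 2*4)*(1/95) = (-1 - 8)*(1/95) = -9*1/95 = -9/95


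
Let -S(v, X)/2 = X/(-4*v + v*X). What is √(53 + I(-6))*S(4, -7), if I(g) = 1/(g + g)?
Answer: -7*√1905/132 ≈ -2.3146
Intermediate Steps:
I(g) = 1/(2*g)
S(v, X) = -2*X/(-4*v + X*v) (S(v, X) = -2*X/(-4*v + v*X) = -2*X/(-4*v + X*v))
√(53 + I(-6))*S(4, -7) = √(53 + (½)/(-6))*(-2*(-7)/(4*(-4 - 7))) = √(53 + (½)*(-⅙))*(-2*(-7)*¼/(-11)) = √(53 - 1/12)*(-2*(-7)*¼*(-1/11)) = √(635/12)*(-7/22) = (√1905/6)*(-7/22) = -7*√1905/132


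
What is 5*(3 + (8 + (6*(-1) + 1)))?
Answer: 30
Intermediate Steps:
5*(3 + (8 + (6*(-1) + 1))) = 5*(3 + (8 + (-6 + 1))) = 5*(3 + (8 - 5)) = 5*(3 + 3) = 5*6 = 30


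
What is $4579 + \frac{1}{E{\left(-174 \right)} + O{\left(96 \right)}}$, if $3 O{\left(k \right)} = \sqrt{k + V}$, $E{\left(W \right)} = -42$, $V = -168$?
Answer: $\frac{4056973}{886} - \frac{i \sqrt{2}}{886} \approx 4579.0 - 0.0015962 i$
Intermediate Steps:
$O{\left(k \right)} = \frac{\sqrt{-168 + k}}{3}$ ($O{\left(k \right)} = \frac{\sqrt{k - 168}}{3} = \frac{\sqrt{-168 + k}}{3}$)
$4579 + \frac{1}{E{\left(-174 \right)} + O{\left(96 \right)}} = 4579 + \frac{1}{-42 + \frac{\sqrt{-168 + 96}}{3}} = 4579 + \frac{1}{-42 + \frac{\sqrt{-72}}{3}} = 4579 + \frac{1}{-42 + \frac{6 i \sqrt{2}}{3}} = 4579 + \frac{1}{-42 + 2 i \sqrt{2}}$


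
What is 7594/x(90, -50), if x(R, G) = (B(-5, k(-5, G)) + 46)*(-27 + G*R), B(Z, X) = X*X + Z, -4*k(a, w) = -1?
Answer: -121504/2974239 ≈ -0.040852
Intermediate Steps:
k(a, w) = ¼ (k(a, w) = -¼*(-1) = ¼)
B(Z, X) = Z + X² (B(Z, X) = X² + Z = Z + X²)
x(R, G) = -17739/16 + 657*G*R/16 (x(R, G) = ((-5 + (¼)²) + 46)*(-27 + G*R) = ((-5 + 1/16) + 46)*(-27 + G*R) = (-79/16 + 46)*(-27 + G*R) = 657*(-27 + G*R)/16 = -17739/16 + 657*G*R/16)
7594/x(90, -50) = 7594/(-17739/16 + (657/16)*(-50)*90) = 7594/(-17739/16 - 739125/4) = 7594/(-2974239/16) = 7594*(-16/2974239) = -121504/2974239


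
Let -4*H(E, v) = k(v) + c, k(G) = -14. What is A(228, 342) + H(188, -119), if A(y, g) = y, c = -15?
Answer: 941/4 ≈ 235.25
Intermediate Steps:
H(E, v) = 29/4 (H(E, v) = -(-14 - 15)/4 = -1/4*(-29) = 29/4)
A(228, 342) + H(188, -119) = 228 + 29/4 = 941/4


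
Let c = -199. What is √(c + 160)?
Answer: I*√39 ≈ 6.245*I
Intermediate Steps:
√(c + 160) = √(-199 + 160) = √(-39) = I*√39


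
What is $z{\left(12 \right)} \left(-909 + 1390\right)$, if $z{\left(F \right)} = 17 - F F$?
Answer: $-61087$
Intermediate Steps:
$z{\left(F \right)} = 17 - F^{2}$
$z{\left(12 \right)} \left(-909 + 1390\right) = \left(17 - 12^{2}\right) \left(-909 + 1390\right) = \left(17 - 144\right) 481 = \left(-127\right) 481 = -61087$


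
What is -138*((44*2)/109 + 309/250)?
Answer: -3841989/13625 ≈ -281.98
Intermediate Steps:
-138*((44*2)/109 + 309/250) = -138*(88*(1/109) + 309*(1/250)) = -138*(88/109 + 309/250) = -138*55681/27250 = -3841989/13625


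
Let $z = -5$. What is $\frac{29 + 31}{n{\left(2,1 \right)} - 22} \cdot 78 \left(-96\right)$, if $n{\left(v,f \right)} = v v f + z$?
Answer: $\frac{449280}{23} \approx 19534.0$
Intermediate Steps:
$n{\left(v,f \right)} = -5 + f v^{2}$ ($n{\left(v,f \right)} = v v f - 5 = v^{2} f - 5 = f v^{2} - 5 = -5 + f v^{2}$)
$\frac{29 + 31}{n{\left(2,1 \right)} - 22} \cdot 78 \left(-96\right) = \frac{29 + 31}{\left(-5 + 1 \cdot 2^{2}\right) - 22} \cdot 78 \left(-96\right) = \frac{60}{\left(-5 + 1 \cdot 4\right) - 22} \cdot 78 \left(-96\right) = \frac{60}{\left(-5 + 4\right) - 22} \cdot 78 \left(-96\right) = \frac{60}{-1 - 22} \cdot 78 \left(-96\right) = \frac{60}{-23} \cdot 78 \left(-96\right) = 60 \left(- \frac{1}{23}\right) 78 \left(-96\right) = \left(- \frac{60}{23}\right) 78 \left(-96\right) = \left(- \frac{4680}{23}\right) \left(-96\right) = \frac{449280}{23}$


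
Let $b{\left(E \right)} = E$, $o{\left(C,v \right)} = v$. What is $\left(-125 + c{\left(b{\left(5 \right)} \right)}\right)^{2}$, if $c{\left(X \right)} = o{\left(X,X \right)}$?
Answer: $14400$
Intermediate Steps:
$c{\left(X \right)} = X$
$\left(-125 + c{\left(b{\left(5 \right)} \right)}\right)^{2} = \left(-125 + 5\right)^{2} = \left(-120\right)^{2} = 14400$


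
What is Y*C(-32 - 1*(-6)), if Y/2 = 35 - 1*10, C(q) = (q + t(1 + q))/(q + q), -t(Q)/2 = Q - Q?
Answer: 25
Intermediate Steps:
t(Q) = 0 (t(Q) = -2*(Q - Q) = -2*0 = 0)
C(q) = ½ (C(q) = (q + 0)/(q + q) = q/((2*q)) = q*(1/(2*q)) = ½)
Y = 50 (Y = 2*(35 - 1*10) = 2*(35 - 10) = 2*25 = 50)
Y*C(-32 - 1*(-6)) = 50*(½) = 25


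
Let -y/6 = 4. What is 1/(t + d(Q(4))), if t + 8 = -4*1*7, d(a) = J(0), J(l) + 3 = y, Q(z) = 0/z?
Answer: -1/63 ≈ -0.015873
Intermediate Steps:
y = -24 (y = -6*4 = -24)
Q(z) = 0
J(l) = -27 (J(l) = -3 - 24 = -27)
d(a) = -27
t = -36 (t = -8 - 4*1*7 = -8 - 4*7 = -8 - 28 = -36)
1/(t + d(Q(4))) = 1/(-36 - 27) = 1/(-63) = -1/63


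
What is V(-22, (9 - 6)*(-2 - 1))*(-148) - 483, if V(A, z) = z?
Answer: 849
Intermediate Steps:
V(-22, (9 - 6)*(-2 - 1))*(-148) - 483 = ((9 - 6)*(-2 - 1))*(-148) - 483 = (3*(-3))*(-148) - 483 = -9*(-148) - 483 = 1332 - 483 = 849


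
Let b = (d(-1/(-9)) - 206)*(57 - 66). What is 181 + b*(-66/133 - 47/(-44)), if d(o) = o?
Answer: 7261203/5852 ≈ 1240.8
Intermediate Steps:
b = 1853 (b = (-1/(-9) - 206)*(57 - 66) = (-1*(-⅑) - 206)*(-9) = (⅑ - 206)*(-9) = -1853/9*(-9) = 1853)
181 + b*(-66/133 - 47/(-44)) = 181 + 1853*(-66/133 - 47/(-44)) = 181 + 1853*(-66*1/133 - 47*(-1/44)) = 181 + 1853*(-66/133 + 47/44) = 181 + 1853*(3347/5852) = 181 + 6201991/5852 = 7261203/5852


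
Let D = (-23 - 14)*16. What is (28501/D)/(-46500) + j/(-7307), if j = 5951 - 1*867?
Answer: -139744095193/201147096000 ≈ -0.69474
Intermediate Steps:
D = -592 (D = -37*16 = -592)
j = 5084 (j = 5951 - 867 = 5084)
(28501/D)/(-46500) + j/(-7307) = (28501/(-592))/(-46500) + 5084/(-7307) = (28501*(-1/592))*(-1/46500) + 5084*(-1/7307) = -28501/592*(-1/46500) - 5084/7307 = 28501/27528000 - 5084/7307 = -139744095193/201147096000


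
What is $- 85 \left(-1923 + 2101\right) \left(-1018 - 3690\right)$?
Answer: $71232040$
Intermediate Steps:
$- 85 \left(-1923 + 2101\right) \left(-1018 - 3690\right) = - 85 \cdot 178 \left(-4708\right) = \left(-85\right) \left(-838024\right) = 71232040$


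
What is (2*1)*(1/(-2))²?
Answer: ½ ≈ 0.50000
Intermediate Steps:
(2*1)*(1/(-2))² = 2*(-½)² = 2*(¼) = ½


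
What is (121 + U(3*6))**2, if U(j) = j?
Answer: 19321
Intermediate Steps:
(121 + U(3*6))**2 = (121 + 3*6)**2 = (121 + 18)**2 = 139**2 = 19321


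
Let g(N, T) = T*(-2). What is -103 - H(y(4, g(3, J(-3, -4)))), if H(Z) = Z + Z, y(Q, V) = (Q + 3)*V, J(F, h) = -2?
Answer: -159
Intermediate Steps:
g(N, T) = -2*T
y(Q, V) = V*(3 + Q) (y(Q, V) = (3 + Q)*V = V*(3 + Q))
H(Z) = 2*Z
-103 - H(y(4, g(3, J(-3, -4)))) = -103 - 2*(-2*(-2))*(3 + 4) = -103 - 2*4*7 = -103 - 2*28 = -103 - 1*56 = -103 - 56 = -159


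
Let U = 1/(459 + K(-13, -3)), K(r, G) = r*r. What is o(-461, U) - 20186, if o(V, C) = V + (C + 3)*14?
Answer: -6469963/314 ≈ -20605.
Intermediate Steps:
K(r, G) = r²
U = 1/628 (U = 1/(459 + (-13)²) = 1/(459 + 169) = 1/628 ≈ 0.0015924)
o(V, C) = 42 + V + 14*C (o(V, C) = V + (3 + C)*14 = V + (42 + 14*C) = 42 + V + 14*C)
o(-461, U) - 20186 = (42 - 461 + 14*(1/628)) - 20186 = (42 - 461 + 7/314) - 20186 = -131559/314 - 20186 = -6469963/314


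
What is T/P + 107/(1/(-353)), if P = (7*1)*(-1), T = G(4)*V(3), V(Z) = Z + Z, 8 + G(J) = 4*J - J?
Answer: -264421/7 ≈ -37774.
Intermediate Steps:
G(J) = -8 + 3*J (G(J) = -8 + (4*J - J) = -8 + 3*J)
V(Z) = 2*Z
T = 24 (T = (-8 + 3*4)*(2*3) = (-8 + 12)*6 = 4*6 = 24)
P = -7 (P = 7*(-1) = -7)
T/P + 107/(1/(-353)) = 24/(-7) + 107/(1/(-353)) = 24*(-⅐) + 107/(-1/353) = -24/7 + 107*(-353) = -24/7 - 37771 = -264421/7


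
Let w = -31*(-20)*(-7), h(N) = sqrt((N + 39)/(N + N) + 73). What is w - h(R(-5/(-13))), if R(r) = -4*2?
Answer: -4340 - sqrt(1137)/4 ≈ -4348.4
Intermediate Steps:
R(r) = -8
h(N) = sqrt(73 + (39 + N)/(2*N)) (h(N) = sqrt((39 + N)/((2*N)) + 73) = sqrt((39 + N)*(1/(2*N)) + 73) = sqrt((39 + N)/(2*N) + 73) = sqrt(73 + (39 + N)/(2*N)))
w = -4340 (w = 620*(-7) = -4340)
w - h(R(-5/(-13))) = -4340 - sqrt(294 + 78/(-8))/2 = -4340 - sqrt(294 + 78*(-1/8))/2 = -4340 - sqrt(294 - 39/4)/2 = -4340 - sqrt(1137/4)/2 = -4340 - sqrt(1137)/2/2 = -4340 - sqrt(1137)/4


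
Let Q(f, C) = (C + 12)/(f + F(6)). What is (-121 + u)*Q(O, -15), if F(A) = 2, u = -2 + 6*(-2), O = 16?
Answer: 45/2 ≈ 22.500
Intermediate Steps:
u = -14 (u = -2 - 12 = -14)
Q(f, C) = (12 + C)/(2 + f) (Q(f, C) = (C + 12)/(f + 2) = (12 + C)/(2 + f))
(-121 + u)*Q(O, -15) = (-121 - 14)*((12 - 15)/(2 + 16)) = -135*(-3)/18 = -15*(-3)/2 = -135*(-⅙) = 45/2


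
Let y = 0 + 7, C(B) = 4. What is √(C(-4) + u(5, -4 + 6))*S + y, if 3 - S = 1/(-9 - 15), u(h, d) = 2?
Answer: 7 + 73*√6/24 ≈ 14.451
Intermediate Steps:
y = 7
S = 73/24 (S = 3 - 1/(-9 - 15) = 3 - 1/(-24) = 3 - 1*(-1/24) = 3 + 1/24 = 73/24 ≈ 3.0417)
√(C(-4) + u(5, -4 + 6))*S + y = √(4 + 2)*(73/24) + 7 = √6*(73/24) + 7 = 73*√6/24 + 7 = 7 + 73*√6/24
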